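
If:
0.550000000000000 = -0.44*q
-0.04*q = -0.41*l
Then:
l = -0.12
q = -1.25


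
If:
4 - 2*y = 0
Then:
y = 2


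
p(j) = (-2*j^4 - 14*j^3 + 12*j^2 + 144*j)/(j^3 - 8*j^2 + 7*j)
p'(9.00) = 46.03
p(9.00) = -146.25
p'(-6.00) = -0.40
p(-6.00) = 0.00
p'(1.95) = 31.33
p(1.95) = -20.71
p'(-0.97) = 7.01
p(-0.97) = 7.71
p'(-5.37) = -0.18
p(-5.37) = -0.18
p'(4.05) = 22.42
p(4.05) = 18.88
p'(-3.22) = 1.14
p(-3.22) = 0.63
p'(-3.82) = 0.63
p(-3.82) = 0.10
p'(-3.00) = 1.36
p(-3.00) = 0.90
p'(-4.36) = 0.29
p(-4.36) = -0.14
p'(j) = (-3*j^2 + 16*j - 7)*(-2*j^4 - 14*j^3 + 12*j^2 + 144*j)/(j^3 - 8*j^2 + 7*j)^2 + (-8*j^3 - 42*j^2 + 24*j + 144)/(j^3 - 8*j^2 + 7*j) = 2*(-j^4 + 16*j^3 + 29*j^2 - 242*j + 618)/(j^4 - 16*j^3 + 78*j^2 - 112*j + 49)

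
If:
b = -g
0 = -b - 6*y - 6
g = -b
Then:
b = -6*y - 6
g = 6*y + 6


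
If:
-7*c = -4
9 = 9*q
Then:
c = 4/7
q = 1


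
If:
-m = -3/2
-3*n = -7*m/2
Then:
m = 3/2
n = 7/4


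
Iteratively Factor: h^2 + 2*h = (h)*(h + 2)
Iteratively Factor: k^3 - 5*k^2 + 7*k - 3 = (k - 3)*(k^2 - 2*k + 1) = (k - 3)*(k - 1)*(k - 1)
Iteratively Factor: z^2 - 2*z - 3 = (z + 1)*(z - 3)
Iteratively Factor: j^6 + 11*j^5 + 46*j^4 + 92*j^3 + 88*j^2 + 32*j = (j + 1)*(j^5 + 10*j^4 + 36*j^3 + 56*j^2 + 32*j) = (j + 1)*(j + 4)*(j^4 + 6*j^3 + 12*j^2 + 8*j) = (j + 1)*(j + 2)*(j + 4)*(j^3 + 4*j^2 + 4*j) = (j + 1)*(j + 2)^2*(j + 4)*(j^2 + 2*j) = (j + 1)*(j + 2)^3*(j + 4)*(j)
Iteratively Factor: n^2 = (n)*(n)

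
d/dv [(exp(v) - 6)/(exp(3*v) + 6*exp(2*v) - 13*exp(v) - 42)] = (-(exp(v) - 6)*(3*exp(2*v) + 12*exp(v) - 13) + exp(3*v) + 6*exp(2*v) - 13*exp(v) - 42)*exp(v)/(exp(3*v) + 6*exp(2*v) - 13*exp(v) - 42)^2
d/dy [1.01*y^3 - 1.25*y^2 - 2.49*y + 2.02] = 3.03*y^2 - 2.5*y - 2.49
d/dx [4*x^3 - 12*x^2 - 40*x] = 12*x^2 - 24*x - 40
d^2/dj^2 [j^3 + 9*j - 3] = 6*j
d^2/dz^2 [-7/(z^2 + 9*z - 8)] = 14*(z^2 + 9*z - (2*z + 9)^2 - 8)/(z^2 + 9*z - 8)^3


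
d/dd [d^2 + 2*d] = 2*d + 2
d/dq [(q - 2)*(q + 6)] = 2*q + 4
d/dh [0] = 0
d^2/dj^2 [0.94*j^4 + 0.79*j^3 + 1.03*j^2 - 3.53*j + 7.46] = 11.28*j^2 + 4.74*j + 2.06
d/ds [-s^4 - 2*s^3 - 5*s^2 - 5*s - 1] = -4*s^3 - 6*s^2 - 10*s - 5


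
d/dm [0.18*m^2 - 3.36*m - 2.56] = 0.36*m - 3.36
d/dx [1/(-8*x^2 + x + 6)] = (16*x - 1)/(-8*x^2 + x + 6)^2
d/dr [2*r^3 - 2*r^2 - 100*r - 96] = 6*r^2 - 4*r - 100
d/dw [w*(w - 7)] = 2*w - 7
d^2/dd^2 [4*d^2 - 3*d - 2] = 8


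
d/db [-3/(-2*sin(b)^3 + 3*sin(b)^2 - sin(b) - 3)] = 3*(-6*sin(b)^2 + 6*sin(b) - 1)*cos(b)/(2*sin(b)^3 - 3*sin(b)^2 + sin(b) + 3)^2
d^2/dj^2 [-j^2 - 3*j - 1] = -2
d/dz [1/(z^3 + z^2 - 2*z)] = (-3*z^2 - 2*z + 2)/(z^2*(z^2 + z - 2)^2)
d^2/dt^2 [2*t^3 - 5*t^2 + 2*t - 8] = 12*t - 10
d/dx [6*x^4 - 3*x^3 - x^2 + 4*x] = 24*x^3 - 9*x^2 - 2*x + 4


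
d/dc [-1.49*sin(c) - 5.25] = -1.49*cos(c)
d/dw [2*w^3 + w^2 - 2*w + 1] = 6*w^2 + 2*w - 2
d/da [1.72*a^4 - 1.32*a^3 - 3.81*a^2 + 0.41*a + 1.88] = 6.88*a^3 - 3.96*a^2 - 7.62*a + 0.41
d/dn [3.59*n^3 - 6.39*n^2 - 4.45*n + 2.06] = 10.77*n^2 - 12.78*n - 4.45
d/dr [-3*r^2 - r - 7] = -6*r - 1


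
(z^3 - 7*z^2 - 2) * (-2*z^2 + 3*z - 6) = -2*z^5 + 17*z^4 - 27*z^3 + 46*z^2 - 6*z + 12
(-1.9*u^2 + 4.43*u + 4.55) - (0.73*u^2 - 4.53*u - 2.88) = -2.63*u^2 + 8.96*u + 7.43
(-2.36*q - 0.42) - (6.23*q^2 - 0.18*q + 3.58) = -6.23*q^2 - 2.18*q - 4.0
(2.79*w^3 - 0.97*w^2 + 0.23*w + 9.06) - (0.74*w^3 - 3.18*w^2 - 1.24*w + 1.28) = 2.05*w^3 + 2.21*w^2 + 1.47*w + 7.78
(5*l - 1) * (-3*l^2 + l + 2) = -15*l^3 + 8*l^2 + 9*l - 2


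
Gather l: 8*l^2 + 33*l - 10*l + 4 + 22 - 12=8*l^2 + 23*l + 14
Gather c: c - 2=c - 2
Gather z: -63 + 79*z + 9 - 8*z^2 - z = -8*z^2 + 78*z - 54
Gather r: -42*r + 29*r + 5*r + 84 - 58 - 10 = 16 - 8*r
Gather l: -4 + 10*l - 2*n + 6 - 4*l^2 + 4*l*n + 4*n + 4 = -4*l^2 + l*(4*n + 10) + 2*n + 6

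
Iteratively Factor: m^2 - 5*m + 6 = (m - 3)*(m - 2)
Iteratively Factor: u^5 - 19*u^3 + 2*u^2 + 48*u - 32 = (u - 4)*(u^4 + 4*u^3 - 3*u^2 - 10*u + 8) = (u - 4)*(u + 2)*(u^3 + 2*u^2 - 7*u + 4) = (u - 4)*(u - 1)*(u + 2)*(u^2 + 3*u - 4) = (u - 4)*(u - 1)*(u + 2)*(u + 4)*(u - 1)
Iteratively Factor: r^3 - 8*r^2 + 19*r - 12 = (r - 3)*(r^2 - 5*r + 4) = (r - 4)*(r - 3)*(r - 1)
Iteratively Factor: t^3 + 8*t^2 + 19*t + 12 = (t + 1)*(t^2 + 7*t + 12) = (t + 1)*(t + 4)*(t + 3)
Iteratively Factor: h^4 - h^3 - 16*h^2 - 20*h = (h - 5)*(h^3 + 4*h^2 + 4*h) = (h - 5)*(h + 2)*(h^2 + 2*h) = h*(h - 5)*(h + 2)*(h + 2)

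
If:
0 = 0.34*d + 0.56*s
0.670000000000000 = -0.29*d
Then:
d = -2.31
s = 1.40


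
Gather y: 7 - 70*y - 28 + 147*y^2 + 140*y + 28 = 147*y^2 + 70*y + 7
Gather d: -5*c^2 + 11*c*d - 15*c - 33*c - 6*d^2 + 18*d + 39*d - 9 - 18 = -5*c^2 - 48*c - 6*d^2 + d*(11*c + 57) - 27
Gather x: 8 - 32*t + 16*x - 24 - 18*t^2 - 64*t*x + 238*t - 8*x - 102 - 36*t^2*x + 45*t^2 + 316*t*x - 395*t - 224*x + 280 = 27*t^2 - 189*t + x*(-36*t^2 + 252*t - 216) + 162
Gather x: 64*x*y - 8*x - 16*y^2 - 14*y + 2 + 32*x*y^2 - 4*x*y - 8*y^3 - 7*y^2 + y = x*(32*y^2 + 60*y - 8) - 8*y^3 - 23*y^2 - 13*y + 2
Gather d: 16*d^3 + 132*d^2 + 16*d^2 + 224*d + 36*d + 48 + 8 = 16*d^3 + 148*d^2 + 260*d + 56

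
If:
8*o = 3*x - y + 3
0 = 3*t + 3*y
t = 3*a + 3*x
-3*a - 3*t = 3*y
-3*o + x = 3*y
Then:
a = 0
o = 15/31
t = 27/62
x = 9/62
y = -27/62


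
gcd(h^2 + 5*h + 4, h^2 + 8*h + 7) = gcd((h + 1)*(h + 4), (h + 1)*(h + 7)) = h + 1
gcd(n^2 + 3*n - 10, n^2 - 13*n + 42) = 1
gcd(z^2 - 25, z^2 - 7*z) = 1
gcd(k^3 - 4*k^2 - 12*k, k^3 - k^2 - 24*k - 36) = k^2 - 4*k - 12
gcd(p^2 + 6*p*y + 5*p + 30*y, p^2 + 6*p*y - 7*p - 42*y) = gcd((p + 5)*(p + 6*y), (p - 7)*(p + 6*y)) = p + 6*y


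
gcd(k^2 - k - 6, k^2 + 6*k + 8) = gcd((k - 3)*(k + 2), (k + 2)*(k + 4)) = k + 2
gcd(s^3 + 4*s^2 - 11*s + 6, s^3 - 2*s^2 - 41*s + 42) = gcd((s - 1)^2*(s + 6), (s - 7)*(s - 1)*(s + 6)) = s^2 + 5*s - 6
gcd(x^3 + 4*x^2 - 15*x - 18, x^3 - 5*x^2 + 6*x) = x - 3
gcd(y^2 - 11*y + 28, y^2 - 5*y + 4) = y - 4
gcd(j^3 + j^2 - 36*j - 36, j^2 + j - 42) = j - 6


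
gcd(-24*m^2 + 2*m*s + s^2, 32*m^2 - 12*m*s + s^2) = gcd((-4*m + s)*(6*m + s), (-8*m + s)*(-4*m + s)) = -4*m + s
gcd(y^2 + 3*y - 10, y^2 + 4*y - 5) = y + 5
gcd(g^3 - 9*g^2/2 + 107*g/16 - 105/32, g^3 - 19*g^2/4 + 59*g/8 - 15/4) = g^2 - 11*g/4 + 15/8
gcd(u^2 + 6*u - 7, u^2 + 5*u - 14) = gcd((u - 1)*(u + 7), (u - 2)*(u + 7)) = u + 7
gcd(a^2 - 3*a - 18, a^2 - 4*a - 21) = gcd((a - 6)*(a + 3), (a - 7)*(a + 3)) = a + 3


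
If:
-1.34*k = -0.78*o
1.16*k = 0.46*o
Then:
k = 0.00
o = 0.00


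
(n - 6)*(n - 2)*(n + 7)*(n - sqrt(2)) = n^4 - sqrt(2)*n^3 - n^3 - 44*n^2 + sqrt(2)*n^2 + 44*sqrt(2)*n + 84*n - 84*sqrt(2)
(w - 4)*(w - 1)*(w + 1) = w^3 - 4*w^2 - w + 4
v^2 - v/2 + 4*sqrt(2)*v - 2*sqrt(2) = (v - 1/2)*(v + 4*sqrt(2))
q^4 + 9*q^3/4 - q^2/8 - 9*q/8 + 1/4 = (q - 1/2)*(q - 1/4)*(q + 1)*(q + 2)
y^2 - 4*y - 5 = (y - 5)*(y + 1)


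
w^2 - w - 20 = (w - 5)*(w + 4)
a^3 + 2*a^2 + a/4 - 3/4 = (a - 1/2)*(a + 1)*(a + 3/2)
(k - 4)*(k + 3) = k^2 - k - 12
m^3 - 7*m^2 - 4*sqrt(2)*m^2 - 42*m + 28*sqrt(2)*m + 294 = (m - 7)*(m - 7*sqrt(2))*(m + 3*sqrt(2))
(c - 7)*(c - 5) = c^2 - 12*c + 35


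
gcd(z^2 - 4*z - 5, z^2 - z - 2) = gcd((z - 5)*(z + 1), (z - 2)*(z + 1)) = z + 1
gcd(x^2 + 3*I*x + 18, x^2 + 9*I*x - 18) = x + 6*I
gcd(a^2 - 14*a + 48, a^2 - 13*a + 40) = a - 8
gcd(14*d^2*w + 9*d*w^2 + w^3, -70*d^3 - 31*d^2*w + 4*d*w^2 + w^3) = 14*d^2 + 9*d*w + w^2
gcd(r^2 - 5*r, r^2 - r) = r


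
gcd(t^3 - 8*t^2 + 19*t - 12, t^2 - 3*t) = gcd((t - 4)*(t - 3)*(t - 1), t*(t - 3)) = t - 3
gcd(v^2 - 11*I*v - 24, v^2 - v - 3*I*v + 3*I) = v - 3*I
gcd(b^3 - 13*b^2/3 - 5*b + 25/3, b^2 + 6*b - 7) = b - 1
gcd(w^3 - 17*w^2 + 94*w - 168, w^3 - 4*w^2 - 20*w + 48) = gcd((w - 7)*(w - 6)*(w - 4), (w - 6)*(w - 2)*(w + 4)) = w - 6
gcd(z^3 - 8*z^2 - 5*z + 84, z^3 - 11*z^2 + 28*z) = z^2 - 11*z + 28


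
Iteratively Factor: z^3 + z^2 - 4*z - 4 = (z + 2)*(z^2 - z - 2) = (z - 2)*(z + 2)*(z + 1)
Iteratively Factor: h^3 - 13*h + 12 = (h - 1)*(h^2 + h - 12) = (h - 3)*(h - 1)*(h + 4)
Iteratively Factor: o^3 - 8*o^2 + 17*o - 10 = (o - 1)*(o^2 - 7*o + 10) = (o - 2)*(o - 1)*(o - 5)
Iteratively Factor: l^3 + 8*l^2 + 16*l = (l + 4)*(l^2 + 4*l) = l*(l + 4)*(l + 4)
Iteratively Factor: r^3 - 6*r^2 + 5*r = (r - 1)*(r^2 - 5*r) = r*(r - 1)*(r - 5)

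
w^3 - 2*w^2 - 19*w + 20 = (w - 5)*(w - 1)*(w + 4)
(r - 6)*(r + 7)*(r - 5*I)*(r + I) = r^4 + r^3 - 4*I*r^3 - 37*r^2 - 4*I*r^2 + 5*r + 168*I*r - 210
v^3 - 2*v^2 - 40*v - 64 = (v - 8)*(v + 2)*(v + 4)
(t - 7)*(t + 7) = t^2 - 49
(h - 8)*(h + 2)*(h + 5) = h^3 - h^2 - 46*h - 80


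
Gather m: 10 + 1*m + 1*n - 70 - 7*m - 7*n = -6*m - 6*n - 60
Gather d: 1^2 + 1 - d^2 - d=-d^2 - d + 2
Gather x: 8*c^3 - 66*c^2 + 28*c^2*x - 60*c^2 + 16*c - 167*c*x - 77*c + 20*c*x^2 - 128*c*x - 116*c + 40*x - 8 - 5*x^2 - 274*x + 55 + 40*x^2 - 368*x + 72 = 8*c^3 - 126*c^2 - 177*c + x^2*(20*c + 35) + x*(28*c^2 - 295*c - 602) + 119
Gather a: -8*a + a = -7*a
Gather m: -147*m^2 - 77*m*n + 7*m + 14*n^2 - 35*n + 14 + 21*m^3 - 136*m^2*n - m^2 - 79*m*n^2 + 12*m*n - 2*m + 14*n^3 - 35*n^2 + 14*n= 21*m^3 + m^2*(-136*n - 148) + m*(-79*n^2 - 65*n + 5) + 14*n^3 - 21*n^2 - 21*n + 14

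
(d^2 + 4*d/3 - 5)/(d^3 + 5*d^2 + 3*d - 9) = (d - 5/3)/(d^2 + 2*d - 3)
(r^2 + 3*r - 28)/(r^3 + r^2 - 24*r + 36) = (r^2 + 3*r - 28)/(r^3 + r^2 - 24*r + 36)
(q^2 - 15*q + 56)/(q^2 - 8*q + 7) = (q - 8)/(q - 1)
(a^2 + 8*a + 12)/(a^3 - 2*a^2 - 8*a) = (a + 6)/(a*(a - 4))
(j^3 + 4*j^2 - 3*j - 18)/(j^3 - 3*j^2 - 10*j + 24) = (j + 3)/(j - 4)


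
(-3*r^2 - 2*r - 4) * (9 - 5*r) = 15*r^3 - 17*r^2 + 2*r - 36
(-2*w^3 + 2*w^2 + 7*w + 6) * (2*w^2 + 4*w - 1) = -4*w^5 - 4*w^4 + 24*w^3 + 38*w^2 + 17*w - 6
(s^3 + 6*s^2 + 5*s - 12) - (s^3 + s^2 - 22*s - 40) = 5*s^2 + 27*s + 28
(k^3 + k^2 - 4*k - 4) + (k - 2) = k^3 + k^2 - 3*k - 6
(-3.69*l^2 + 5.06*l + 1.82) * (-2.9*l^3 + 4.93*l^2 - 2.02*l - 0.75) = 10.701*l^5 - 32.8657*l^4 + 27.1216*l^3 + 1.5189*l^2 - 7.4714*l - 1.365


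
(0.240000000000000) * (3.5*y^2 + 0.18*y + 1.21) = 0.84*y^2 + 0.0432*y + 0.2904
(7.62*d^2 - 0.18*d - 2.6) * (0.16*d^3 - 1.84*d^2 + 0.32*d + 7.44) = 1.2192*d^5 - 14.0496*d^4 + 2.3536*d^3 + 61.4192*d^2 - 2.1712*d - 19.344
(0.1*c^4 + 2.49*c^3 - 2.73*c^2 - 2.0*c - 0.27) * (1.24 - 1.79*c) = -0.179*c^5 - 4.3331*c^4 + 7.9743*c^3 + 0.1948*c^2 - 1.9967*c - 0.3348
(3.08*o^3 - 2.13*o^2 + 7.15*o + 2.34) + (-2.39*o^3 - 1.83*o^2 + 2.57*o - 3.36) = 0.69*o^3 - 3.96*o^2 + 9.72*o - 1.02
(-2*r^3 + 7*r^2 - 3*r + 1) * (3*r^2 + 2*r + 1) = -6*r^5 + 17*r^4 + 3*r^3 + 4*r^2 - r + 1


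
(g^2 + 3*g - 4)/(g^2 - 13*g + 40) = (g^2 + 3*g - 4)/(g^2 - 13*g + 40)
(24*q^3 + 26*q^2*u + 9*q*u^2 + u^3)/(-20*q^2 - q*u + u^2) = (-6*q^2 - 5*q*u - u^2)/(5*q - u)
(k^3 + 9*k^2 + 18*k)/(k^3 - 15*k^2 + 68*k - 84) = k*(k^2 + 9*k + 18)/(k^3 - 15*k^2 + 68*k - 84)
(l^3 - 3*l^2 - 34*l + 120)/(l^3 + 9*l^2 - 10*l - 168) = (l - 5)/(l + 7)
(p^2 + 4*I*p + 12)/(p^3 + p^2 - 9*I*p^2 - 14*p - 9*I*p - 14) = (p + 6*I)/(p^2 + p*(1 - 7*I) - 7*I)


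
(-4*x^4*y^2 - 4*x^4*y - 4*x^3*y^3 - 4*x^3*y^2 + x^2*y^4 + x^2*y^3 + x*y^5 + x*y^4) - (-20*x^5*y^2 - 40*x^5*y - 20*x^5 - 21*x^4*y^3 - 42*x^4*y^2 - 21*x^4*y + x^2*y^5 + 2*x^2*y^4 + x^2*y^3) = 20*x^5*y^2 + 40*x^5*y + 20*x^5 + 21*x^4*y^3 + 38*x^4*y^2 + 17*x^4*y - 4*x^3*y^3 - 4*x^3*y^2 - x^2*y^5 - x^2*y^4 + x*y^5 + x*y^4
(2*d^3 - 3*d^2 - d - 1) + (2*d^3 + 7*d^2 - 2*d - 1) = 4*d^3 + 4*d^2 - 3*d - 2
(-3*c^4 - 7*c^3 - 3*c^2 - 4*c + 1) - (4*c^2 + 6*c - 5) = -3*c^4 - 7*c^3 - 7*c^2 - 10*c + 6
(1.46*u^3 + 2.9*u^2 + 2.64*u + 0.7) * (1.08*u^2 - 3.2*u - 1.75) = 1.5768*u^5 - 1.54*u^4 - 8.9838*u^3 - 12.767*u^2 - 6.86*u - 1.225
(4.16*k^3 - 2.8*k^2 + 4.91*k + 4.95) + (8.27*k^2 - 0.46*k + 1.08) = 4.16*k^3 + 5.47*k^2 + 4.45*k + 6.03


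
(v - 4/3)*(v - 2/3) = v^2 - 2*v + 8/9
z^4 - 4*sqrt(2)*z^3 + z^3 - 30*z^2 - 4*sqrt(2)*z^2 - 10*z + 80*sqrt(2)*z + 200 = (z - 4)*(z + 5)*(z - 5*sqrt(2))*(z + sqrt(2))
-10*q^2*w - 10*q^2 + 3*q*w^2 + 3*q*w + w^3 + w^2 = (-2*q + w)*(5*q + w)*(w + 1)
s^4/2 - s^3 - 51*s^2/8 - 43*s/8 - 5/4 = (s/2 + 1)*(s - 5)*(s + 1/2)^2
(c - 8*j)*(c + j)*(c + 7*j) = c^3 - 57*c*j^2 - 56*j^3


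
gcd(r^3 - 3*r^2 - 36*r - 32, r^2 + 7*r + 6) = r + 1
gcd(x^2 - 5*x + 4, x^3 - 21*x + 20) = x^2 - 5*x + 4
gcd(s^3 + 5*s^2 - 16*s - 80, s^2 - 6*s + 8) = s - 4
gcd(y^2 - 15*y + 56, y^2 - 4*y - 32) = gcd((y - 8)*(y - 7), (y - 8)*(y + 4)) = y - 8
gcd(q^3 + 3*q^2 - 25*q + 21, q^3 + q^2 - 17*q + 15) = q^2 - 4*q + 3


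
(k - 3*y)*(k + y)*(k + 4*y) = k^3 + 2*k^2*y - 11*k*y^2 - 12*y^3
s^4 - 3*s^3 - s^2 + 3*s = s*(s - 3)*(s - 1)*(s + 1)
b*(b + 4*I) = b^2 + 4*I*b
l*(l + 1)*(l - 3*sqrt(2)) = l^3 - 3*sqrt(2)*l^2 + l^2 - 3*sqrt(2)*l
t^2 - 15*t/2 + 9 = (t - 6)*(t - 3/2)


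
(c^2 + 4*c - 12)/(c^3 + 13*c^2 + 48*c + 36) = (c - 2)/(c^2 + 7*c + 6)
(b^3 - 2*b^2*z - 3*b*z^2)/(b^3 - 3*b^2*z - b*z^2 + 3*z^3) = b/(b - z)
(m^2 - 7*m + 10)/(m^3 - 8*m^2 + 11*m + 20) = (m - 2)/(m^2 - 3*m - 4)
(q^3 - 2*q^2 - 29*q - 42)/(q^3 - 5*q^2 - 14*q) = (q + 3)/q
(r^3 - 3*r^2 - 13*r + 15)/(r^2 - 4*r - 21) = (r^2 - 6*r + 5)/(r - 7)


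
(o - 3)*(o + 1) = o^2 - 2*o - 3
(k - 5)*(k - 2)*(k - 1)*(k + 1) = k^4 - 7*k^3 + 9*k^2 + 7*k - 10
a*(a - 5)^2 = a^3 - 10*a^2 + 25*a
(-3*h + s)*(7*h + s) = -21*h^2 + 4*h*s + s^2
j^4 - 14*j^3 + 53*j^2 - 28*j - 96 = (j - 8)*(j - 4)*(j - 3)*(j + 1)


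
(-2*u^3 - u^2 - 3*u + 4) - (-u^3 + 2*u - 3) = -u^3 - u^2 - 5*u + 7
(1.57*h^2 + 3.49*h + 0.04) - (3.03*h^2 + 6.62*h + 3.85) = -1.46*h^2 - 3.13*h - 3.81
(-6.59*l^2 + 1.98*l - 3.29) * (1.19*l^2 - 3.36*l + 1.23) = -7.8421*l^4 + 24.4986*l^3 - 18.6736*l^2 + 13.4898*l - 4.0467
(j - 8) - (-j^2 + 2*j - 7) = j^2 - j - 1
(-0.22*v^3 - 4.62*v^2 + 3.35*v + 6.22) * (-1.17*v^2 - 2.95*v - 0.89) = 0.2574*v^5 + 6.0544*v^4 + 9.9053*v^3 - 13.0481*v^2 - 21.3305*v - 5.5358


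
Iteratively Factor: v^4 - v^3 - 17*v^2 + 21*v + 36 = (v + 4)*(v^3 - 5*v^2 + 3*v + 9) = (v - 3)*(v + 4)*(v^2 - 2*v - 3) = (v - 3)^2*(v + 4)*(v + 1)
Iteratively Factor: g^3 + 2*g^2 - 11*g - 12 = (g + 1)*(g^2 + g - 12) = (g + 1)*(g + 4)*(g - 3)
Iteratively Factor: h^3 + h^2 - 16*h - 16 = (h + 4)*(h^2 - 3*h - 4) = (h + 1)*(h + 4)*(h - 4)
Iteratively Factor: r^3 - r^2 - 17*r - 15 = (r + 1)*(r^2 - 2*r - 15) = (r - 5)*(r + 1)*(r + 3)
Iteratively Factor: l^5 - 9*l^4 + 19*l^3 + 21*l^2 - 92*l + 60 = (l - 5)*(l^4 - 4*l^3 - l^2 + 16*l - 12) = (l - 5)*(l - 2)*(l^3 - 2*l^2 - 5*l + 6) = (l - 5)*(l - 2)*(l - 1)*(l^2 - l - 6) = (l - 5)*(l - 2)*(l - 1)*(l + 2)*(l - 3)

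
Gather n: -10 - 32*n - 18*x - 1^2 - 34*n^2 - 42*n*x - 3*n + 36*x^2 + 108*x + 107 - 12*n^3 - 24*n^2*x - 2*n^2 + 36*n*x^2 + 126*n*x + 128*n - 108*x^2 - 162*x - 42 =-12*n^3 + n^2*(-24*x - 36) + n*(36*x^2 + 84*x + 93) - 72*x^2 - 72*x + 54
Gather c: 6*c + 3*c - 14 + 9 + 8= 9*c + 3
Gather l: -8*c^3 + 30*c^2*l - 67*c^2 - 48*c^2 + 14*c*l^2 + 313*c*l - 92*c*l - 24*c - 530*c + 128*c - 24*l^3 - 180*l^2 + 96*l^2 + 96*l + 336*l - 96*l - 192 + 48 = -8*c^3 - 115*c^2 - 426*c - 24*l^3 + l^2*(14*c - 84) + l*(30*c^2 + 221*c + 336) - 144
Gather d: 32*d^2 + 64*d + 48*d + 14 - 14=32*d^2 + 112*d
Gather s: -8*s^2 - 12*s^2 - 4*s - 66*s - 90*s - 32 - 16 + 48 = -20*s^2 - 160*s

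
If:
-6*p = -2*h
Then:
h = 3*p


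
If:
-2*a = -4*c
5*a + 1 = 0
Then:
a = -1/5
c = -1/10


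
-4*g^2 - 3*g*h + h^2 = (-4*g + h)*(g + h)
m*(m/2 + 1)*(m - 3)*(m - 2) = m^4/2 - 3*m^3/2 - 2*m^2 + 6*m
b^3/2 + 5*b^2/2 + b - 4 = (b/2 + 1)*(b - 1)*(b + 4)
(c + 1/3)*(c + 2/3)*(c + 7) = c^3 + 8*c^2 + 65*c/9 + 14/9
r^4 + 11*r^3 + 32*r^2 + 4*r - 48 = (r - 1)*(r + 2)*(r + 4)*(r + 6)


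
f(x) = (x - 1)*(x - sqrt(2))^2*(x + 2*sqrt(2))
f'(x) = (x - 1)*(x - sqrt(2))^2 + (x - 1)*(x + 2*sqrt(2))*(2*x - 2*sqrt(2)) + (x - sqrt(2))^2*(x + 2*sqrt(2)) = 4*x^3 - 3*x^2 - 12*x + 4*sqrt(2) + 6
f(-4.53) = 332.48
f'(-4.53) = -367.38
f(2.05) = 2.07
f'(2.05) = 8.91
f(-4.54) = 336.17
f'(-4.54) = -370.00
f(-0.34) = -10.26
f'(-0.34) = 15.23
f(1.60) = 0.09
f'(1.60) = 1.16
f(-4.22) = 230.59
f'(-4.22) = -291.73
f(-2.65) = -10.76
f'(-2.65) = -52.05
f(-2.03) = -28.70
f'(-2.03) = -9.81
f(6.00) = 928.28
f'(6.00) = 695.66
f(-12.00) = 21454.46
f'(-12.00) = -7188.34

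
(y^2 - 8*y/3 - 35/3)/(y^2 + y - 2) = (y^2 - 8*y/3 - 35/3)/(y^2 + y - 2)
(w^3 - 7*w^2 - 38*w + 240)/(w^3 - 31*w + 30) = (w - 8)/(w - 1)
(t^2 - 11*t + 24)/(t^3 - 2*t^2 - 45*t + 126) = (t - 8)/(t^2 + t - 42)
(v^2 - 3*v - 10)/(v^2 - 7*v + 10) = (v + 2)/(v - 2)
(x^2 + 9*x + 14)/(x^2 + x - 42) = (x + 2)/(x - 6)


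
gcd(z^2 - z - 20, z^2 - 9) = 1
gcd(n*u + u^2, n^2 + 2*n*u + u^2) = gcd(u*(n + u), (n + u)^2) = n + u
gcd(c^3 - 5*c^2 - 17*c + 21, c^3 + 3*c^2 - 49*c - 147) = c^2 - 4*c - 21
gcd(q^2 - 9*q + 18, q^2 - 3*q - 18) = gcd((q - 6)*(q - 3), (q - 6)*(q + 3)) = q - 6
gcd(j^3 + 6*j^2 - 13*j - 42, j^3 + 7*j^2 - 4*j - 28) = j^2 + 9*j + 14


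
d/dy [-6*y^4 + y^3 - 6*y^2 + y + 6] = -24*y^3 + 3*y^2 - 12*y + 1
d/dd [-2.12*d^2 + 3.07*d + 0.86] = 3.07 - 4.24*d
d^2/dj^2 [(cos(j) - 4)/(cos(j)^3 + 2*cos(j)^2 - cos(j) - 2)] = (14*sin(j)^4*cos(j) + 50*sin(j)^4 - 150*sin(j)^2*cos(j) - 107*sin(j)^2 - 18*cos(j)^5 - 5*cos(j)*cos(3*j) + 94*cos(j) - 10*cos(3*j) + 101)/((cos(j) + 2)^3*sin(j)^4)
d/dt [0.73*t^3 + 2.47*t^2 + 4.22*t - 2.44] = 2.19*t^2 + 4.94*t + 4.22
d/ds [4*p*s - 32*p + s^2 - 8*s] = 4*p + 2*s - 8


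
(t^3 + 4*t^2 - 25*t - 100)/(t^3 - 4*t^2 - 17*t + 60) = (t + 5)/(t - 3)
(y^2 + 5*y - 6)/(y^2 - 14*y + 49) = (y^2 + 5*y - 6)/(y^2 - 14*y + 49)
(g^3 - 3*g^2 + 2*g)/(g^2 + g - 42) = g*(g^2 - 3*g + 2)/(g^2 + g - 42)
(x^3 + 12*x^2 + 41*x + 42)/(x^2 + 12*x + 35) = (x^2 + 5*x + 6)/(x + 5)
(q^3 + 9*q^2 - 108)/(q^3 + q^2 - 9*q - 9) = (q^2 + 12*q + 36)/(q^2 + 4*q + 3)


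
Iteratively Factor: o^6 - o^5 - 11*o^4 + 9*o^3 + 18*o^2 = (o)*(o^5 - o^4 - 11*o^3 + 9*o^2 + 18*o) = o*(o - 2)*(o^4 + o^3 - 9*o^2 - 9*o) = o*(o - 2)*(o + 1)*(o^3 - 9*o) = o*(o - 3)*(o - 2)*(o + 1)*(o^2 + 3*o) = o*(o - 3)*(o - 2)*(o + 1)*(o + 3)*(o)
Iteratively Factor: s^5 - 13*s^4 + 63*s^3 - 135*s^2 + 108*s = (s - 3)*(s^4 - 10*s^3 + 33*s^2 - 36*s) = (s - 4)*(s - 3)*(s^3 - 6*s^2 + 9*s) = (s - 4)*(s - 3)^2*(s^2 - 3*s) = s*(s - 4)*(s - 3)^2*(s - 3)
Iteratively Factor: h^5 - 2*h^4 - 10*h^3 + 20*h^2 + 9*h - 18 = (h + 3)*(h^4 - 5*h^3 + 5*h^2 + 5*h - 6) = (h + 1)*(h + 3)*(h^3 - 6*h^2 + 11*h - 6) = (h - 1)*(h + 1)*(h + 3)*(h^2 - 5*h + 6) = (h - 2)*(h - 1)*(h + 1)*(h + 3)*(h - 3)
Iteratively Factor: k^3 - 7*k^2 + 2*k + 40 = (k + 2)*(k^2 - 9*k + 20) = (k - 5)*(k + 2)*(k - 4)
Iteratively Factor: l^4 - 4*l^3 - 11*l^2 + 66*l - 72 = (l - 2)*(l^3 - 2*l^2 - 15*l + 36) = (l - 2)*(l + 4)*(l^2 - 6*l + 9) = (l - 3)*(l - 2)*(l + 4)*(l - 3)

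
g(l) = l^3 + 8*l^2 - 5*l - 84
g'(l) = 3*l^2 + 16*l - 5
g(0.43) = -84.59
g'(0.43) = 2.43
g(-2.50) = -37.12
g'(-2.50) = -26.25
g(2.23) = -44.28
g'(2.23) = 45.60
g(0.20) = -84.67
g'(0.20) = -1.68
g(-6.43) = 13.06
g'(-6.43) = 16.15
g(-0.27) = -82.09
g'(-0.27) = -9.10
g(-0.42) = -80.56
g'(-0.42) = -11.19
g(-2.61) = -34.23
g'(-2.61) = -26.32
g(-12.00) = -600.00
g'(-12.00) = 235.00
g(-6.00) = 18.00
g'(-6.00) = 7.00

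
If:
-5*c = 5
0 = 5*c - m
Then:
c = -1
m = -5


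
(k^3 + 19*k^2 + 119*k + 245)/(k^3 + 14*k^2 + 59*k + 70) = (k + 7)/(k + 2)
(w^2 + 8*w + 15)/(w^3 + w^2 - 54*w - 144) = (w + 5)/(w^2 - 2*w - 48)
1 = 1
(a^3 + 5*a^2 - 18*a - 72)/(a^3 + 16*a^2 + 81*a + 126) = (a - 4)/(a + 7)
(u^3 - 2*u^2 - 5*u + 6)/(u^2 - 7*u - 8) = (-u^3 + 2*u^2 + 5*u - 6)/(-u^2 + 7*u + 8)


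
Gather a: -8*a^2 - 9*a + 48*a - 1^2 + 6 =-8*a^2 + 39*a + 5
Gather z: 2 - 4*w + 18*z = -4*w + 18*z + 2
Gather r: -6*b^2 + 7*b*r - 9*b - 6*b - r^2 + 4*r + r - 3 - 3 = -6*b^2 - 15*b - r^2 + r*(7*b + 5) - 6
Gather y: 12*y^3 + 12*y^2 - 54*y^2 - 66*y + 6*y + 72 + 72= 12*y^3 - 42*y^2 - 60*y + 144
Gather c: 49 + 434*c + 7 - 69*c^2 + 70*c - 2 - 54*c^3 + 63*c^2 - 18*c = -54*c^3 - 6*c^2 + 486*c + 54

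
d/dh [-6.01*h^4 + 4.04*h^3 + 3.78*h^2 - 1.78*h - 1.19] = -24.04*h^3 + 12.12*h^2 + 7.56*h - 1.78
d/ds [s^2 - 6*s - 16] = 2*s - 6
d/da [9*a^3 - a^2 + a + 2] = 27*a^2 - 2*a + 1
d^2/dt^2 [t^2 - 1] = 2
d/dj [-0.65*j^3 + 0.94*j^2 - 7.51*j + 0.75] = -1.95*j^2 + 1.88*j - 7.51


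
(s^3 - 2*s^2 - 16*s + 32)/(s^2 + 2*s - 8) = s - 4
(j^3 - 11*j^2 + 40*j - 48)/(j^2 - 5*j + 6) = (j^2 - 8*j + 16)/(j - 2)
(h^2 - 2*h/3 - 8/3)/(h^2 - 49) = (3*h^2 - 2*h - 8)/(3*(h^2 - 49))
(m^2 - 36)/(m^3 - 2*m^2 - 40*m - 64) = (36 - m^2)/(-m^3 + 2*m^2 + 40*m + 64)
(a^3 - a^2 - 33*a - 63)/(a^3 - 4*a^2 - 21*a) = (a + 3)/a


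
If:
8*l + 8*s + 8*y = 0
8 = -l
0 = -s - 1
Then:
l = -8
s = -1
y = 9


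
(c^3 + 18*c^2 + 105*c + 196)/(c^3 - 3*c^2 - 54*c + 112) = (c^2 + 11*c + 28)/(c^2 - 10*c + 16)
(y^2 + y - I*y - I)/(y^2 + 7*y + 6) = (y - I)/(y + 6)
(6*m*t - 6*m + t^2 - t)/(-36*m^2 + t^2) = (t - 1)/(-6*m + t)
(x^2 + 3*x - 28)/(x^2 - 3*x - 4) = (x + 7)/(x + 1)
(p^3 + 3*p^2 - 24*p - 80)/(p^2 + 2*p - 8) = (p^2 - p - 20)/(p - 2)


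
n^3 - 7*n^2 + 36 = (n - 6)*(n - 3)*(n + 2)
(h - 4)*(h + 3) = h^2 - h - 12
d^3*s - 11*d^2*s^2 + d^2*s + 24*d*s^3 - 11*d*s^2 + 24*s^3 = (d - 8*s)*(d - 3*s)*(d*s + s)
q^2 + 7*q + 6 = (q + 1)*(q + 6)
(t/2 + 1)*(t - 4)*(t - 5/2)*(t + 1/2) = t^4/2 - 2*t^3 - 21*t^2/8 + 37*t/4 + 5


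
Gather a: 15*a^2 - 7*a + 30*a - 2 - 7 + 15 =15*a^2 + 23*a + 6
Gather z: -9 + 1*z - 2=z - 11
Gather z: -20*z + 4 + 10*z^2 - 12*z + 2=10*z^2 - 32*z + 6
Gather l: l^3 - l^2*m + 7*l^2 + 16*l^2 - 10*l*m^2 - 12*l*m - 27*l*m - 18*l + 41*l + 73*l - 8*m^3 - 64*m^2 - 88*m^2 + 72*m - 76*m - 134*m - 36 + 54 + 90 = l^3 + l^2*(23 - m) + l*(-10*m^2 - 39*m + 96) - 8*m^3 - 152*m^2 - 138*m + 108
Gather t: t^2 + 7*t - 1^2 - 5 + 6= t^2 + 7*t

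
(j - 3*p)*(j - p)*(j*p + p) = j^3*p - 4*j^2*p^2 + j^2*p + 3*j*p^3 - 4*j*p^2 + 3*p^3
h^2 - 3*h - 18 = (h - 6)*(h + 3)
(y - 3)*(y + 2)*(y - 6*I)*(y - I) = y^4 - y^3 - 7*I*y^3 - 12*y^2 + 7*I*y^2 + 6*y + 42*I*y + 36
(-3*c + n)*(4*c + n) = -12*c^2 + c*n + n^2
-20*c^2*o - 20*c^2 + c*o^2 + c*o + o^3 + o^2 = (-4*c + o)*(5*c + o)*(o + 1)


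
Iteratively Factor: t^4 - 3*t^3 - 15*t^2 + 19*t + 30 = (t + 1)*(t^3 - 4*t^2 - 11*t + 30) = (t - 2)*(t + 1)*(t^2 - 2*t - 15) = (t - 2)*(t + 1)*(t + 3)*(t - 5)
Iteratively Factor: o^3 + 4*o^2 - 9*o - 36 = (o + 4)*(o^2 - 9) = (o + 3)*(o + 4)*(o - 3)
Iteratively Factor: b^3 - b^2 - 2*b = (b + 1)*(b^2 - 2*b) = (b - 2)*(b + 1)*(b)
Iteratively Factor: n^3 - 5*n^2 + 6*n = (n)*(n^2 - 5*n + 6) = n*(n - 2)*(n - 3)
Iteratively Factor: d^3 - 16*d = (d + 4)*(d^2 - 4*d) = (d - 4)*(d + 4)*(d)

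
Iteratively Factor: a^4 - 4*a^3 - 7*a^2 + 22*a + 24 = (a - 3)*(a^3 - a^2 - 10*a - 8) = (a - 3)*(a + 2)*(a^2 - 3*a - 4) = (a - 3)*(a + 1)*(a + 2)*(a - 4)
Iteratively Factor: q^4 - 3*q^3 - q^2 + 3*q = (q)*(q^3 - 3*q^2 - q + 3) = q*(q - 1)*(q^2 - 2*q - 3) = q*(q - 3)*(q - 1)*(q + 1)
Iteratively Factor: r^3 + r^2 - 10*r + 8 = (r - 1)*(r^2 + 2*r - 8) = (r - 1)*(r + 4)*(r - 2)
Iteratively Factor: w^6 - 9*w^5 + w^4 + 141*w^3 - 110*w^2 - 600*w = (w - 5)*(w^5 - 4*w^4 - 19*w^3 + 46*w^2 + 120*w) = (w - 5)^2*(w^4 + w^3 - 14*w^2 - 24*w) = (w - 5)^2*(w + 3)*(w^3 - 2*w^2 - 8*w) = (w - 5)^2*(w + 2)*(w + 3)*(w^2 - 4*w) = (w - 5)^2*(w - 4)*(w + 2)*(w + 3)*(w)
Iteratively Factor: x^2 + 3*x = (x)*(x + 3)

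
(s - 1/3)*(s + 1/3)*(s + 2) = s^3 + 2*s^2 - s/9 - 2/9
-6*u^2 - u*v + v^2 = (-3*u + v)*(2*u + v)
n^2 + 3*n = n*(n + 3)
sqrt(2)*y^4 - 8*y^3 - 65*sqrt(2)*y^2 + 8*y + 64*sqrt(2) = (y - 1)*(y - 8*sqrt(2))*(y + 4*sqrt(2))*(sqrt(2)*y + sqrt(2))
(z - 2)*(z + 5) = z^2 + 3*z - 10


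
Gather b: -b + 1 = 1 - b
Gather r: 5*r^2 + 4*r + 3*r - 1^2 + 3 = 5*r^2 + 7*r + 2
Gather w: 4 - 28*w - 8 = -28*w - 4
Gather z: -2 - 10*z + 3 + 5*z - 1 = -5*z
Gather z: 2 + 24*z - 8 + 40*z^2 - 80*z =40*z^2 - 56*z - 6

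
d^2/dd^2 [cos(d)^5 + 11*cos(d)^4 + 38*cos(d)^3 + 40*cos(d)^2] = -25*cos(d)^5 - 176*cos(d)^4 - 322*cos(d)^3 - 28*cos(d)^2 + 228*cos(d) + 80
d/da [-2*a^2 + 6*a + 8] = 6 - 4*a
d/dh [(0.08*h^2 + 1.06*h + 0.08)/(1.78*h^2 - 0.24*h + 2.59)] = (-1.906*h^2 + 0.1296*h + 2.7646)/(3.1684*h^4 - 0.8544*h^3 + 9.278*h^2 - 1.2432*h + 6.7081)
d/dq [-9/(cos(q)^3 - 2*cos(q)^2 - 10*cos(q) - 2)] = 9*(-3*cos(q)^2 + 4*cos(q) + 10)*sin(q)/(-cos(q)^3 + 2*cos(q)^2 + 10*cos(q) + 2)^2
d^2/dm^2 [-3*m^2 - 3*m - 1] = -6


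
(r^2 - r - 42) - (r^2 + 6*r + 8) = -7*r - 50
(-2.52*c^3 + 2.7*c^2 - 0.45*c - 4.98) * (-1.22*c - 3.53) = 3.0744*c^4 + 5.6016*c^3 - 8.982*c^2 + 7.6641*c + 17.5794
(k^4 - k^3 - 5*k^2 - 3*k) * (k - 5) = k^5 - 6*k^4 + 22*k^2 + 15*k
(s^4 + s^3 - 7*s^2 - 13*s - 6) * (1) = s^4 + s^3 - 7*s^2 - 13*s - 6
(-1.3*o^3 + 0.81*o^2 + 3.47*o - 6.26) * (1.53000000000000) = -1.989*o^3 + 1.2393*o^2 + 5.3091*o - 9.5778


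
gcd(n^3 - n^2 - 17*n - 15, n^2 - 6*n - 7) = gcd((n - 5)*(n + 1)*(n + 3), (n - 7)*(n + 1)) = n + 1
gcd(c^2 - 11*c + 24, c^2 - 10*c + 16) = c - 8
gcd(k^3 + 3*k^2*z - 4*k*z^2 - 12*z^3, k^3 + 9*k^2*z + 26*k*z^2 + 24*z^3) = k^2 + 5*k*z + 6*z^2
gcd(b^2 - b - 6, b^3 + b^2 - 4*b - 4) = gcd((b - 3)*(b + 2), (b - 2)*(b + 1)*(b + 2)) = b + 2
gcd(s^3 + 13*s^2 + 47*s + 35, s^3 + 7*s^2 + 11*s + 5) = s^2 + 6*s + 5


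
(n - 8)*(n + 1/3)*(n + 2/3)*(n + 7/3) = n^4 - 14*n^3/3 - 217*n^2/9 - 538*n/27 - 112/27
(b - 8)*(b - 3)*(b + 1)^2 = b^4 - 9*b^3 + 3*b^2 + 37*b + 24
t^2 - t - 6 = (t - 3)*(t + 2)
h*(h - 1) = h^2 - h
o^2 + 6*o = o*(o + 6)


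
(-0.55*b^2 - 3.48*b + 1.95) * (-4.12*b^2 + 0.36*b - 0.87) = 2.266*b^4 + 14.1396*b^3 - 8.8083*b^2 + 3.7296*b - 1.6965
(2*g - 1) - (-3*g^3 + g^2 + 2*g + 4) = 3*g^3 - g^2 - 5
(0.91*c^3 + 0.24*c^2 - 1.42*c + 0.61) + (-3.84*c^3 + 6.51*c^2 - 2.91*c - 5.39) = -2.93*c^3 + 6.75*c^2 - 4.33*c - 4.78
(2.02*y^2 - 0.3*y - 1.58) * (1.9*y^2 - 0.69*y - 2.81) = 3.838*y^4 - 1.9638*y^3 - 8.4712*y^2 + 1.9332*y + 4.4398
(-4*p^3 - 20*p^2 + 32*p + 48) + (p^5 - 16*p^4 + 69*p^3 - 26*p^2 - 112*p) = p^5 - 16*p^4 + 65*p^3 - 46*p^2 - 80*p + 48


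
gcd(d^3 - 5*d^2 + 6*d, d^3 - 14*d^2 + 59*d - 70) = d - 2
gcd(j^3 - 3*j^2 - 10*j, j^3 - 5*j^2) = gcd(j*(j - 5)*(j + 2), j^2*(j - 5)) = j^2 - 5*j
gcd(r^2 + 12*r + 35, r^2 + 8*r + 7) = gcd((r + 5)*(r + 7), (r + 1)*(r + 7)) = r + 7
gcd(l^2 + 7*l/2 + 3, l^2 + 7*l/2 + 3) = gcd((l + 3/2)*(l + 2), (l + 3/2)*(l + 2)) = l^2 + 7*l/2 + 3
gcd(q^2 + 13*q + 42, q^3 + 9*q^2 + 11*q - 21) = q + 7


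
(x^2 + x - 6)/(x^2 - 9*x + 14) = (x + 3)/(x - 7)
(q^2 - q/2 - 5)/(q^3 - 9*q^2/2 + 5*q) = (q + 2)/(q*(q - 2))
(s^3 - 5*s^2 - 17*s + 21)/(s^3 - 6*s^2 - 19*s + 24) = (s - 7)/(s - 8)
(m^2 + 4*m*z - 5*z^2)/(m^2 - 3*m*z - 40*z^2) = (-m + z)/(-m + 8*z)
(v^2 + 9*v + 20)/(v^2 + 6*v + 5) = (v + 4)/(v + 1)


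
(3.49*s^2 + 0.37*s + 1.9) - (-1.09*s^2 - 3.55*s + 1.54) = 4.58*s^2 + 3.92*s + 0.36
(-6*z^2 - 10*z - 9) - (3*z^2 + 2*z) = -9*z^2 - 12*z - 9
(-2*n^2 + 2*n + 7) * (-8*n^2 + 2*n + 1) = 16*n^4 - 20*n^3 - 54*n^2 + 16*n + 7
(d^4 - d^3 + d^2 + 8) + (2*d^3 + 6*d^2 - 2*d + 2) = d^4 + d^3 + 7*d^2 - 2*d + 10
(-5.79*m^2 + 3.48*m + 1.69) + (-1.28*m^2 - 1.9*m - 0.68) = -7.07*m^2 + 1.58*m + 1.01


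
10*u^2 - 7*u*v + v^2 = (-5*u + v)*(-2*u + v)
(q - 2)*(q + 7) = q^2 + 5*q - 14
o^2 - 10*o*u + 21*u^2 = (o - 7*u)*(o - 3*u)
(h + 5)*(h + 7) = h^2 + 12*h + 35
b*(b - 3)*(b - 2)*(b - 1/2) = b^4 - 11*b^3/2 + 17*b^2/2 - 3*b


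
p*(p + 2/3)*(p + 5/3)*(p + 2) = p^4 + 13*p^3/3 + 52*p^2/9 + 20*p/9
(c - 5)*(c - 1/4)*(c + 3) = c^3 - 9*c^2/4 - 29*c/2 + 15/4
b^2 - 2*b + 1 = (b - 1)^2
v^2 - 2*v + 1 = (v - 1)^2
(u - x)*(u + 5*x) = u^2 + 4*u*x - 5*x^2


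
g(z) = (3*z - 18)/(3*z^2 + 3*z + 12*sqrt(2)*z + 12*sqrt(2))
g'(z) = (3*z - 18)*(-6*z - 12*sqrt(2) - 3)/(3*z^2 + 3*z + 12*sqrt(2)*z + 12*sqrt(2))^2 + 3/(3*z^2 + 3*z + 12*sqrt(2)*z + 12*sqrt(2))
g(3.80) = -0.05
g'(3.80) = 0.04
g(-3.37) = 1.73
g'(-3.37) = -0.21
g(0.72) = -0.48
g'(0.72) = 0.45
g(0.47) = -0.61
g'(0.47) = 0.63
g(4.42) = -0.03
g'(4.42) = 0.03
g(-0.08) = -1.19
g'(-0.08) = 1.70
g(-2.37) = 1.86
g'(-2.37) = 0.57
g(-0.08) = -1.19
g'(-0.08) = 1.70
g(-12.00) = -0.26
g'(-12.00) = -0.05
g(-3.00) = 1.69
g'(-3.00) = 0.02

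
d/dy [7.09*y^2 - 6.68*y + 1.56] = 14.18*y - 6.68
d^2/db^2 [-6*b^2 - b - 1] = -12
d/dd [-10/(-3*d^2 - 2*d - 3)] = 20*(-3*d - 1)/(3*d^2 + 2*d + 3)^2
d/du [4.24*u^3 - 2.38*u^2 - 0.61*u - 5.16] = 12.72*u^2 - 4.76*u - 0.61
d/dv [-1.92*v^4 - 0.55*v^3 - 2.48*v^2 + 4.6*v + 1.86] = -7.68*v^3 - 1.65*v^2 - 4.96*v + 4.6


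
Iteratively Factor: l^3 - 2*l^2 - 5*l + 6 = (l - 1)*(l^2 - l - 6) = (l - 3)*(l - 1)*(l + 2)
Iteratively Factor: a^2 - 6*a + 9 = (a - 3)*(a - 3)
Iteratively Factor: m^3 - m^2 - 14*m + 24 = (m - 3)*(m^2 + 2*m - 8) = (m - 3)*(m + 4)*(m - 2)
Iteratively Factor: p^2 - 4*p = (p - 4)*(p)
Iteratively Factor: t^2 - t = (t)*(t - 1)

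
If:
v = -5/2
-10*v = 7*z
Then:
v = -5/2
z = 25/7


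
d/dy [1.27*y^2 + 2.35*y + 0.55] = 2.54*y + 2.35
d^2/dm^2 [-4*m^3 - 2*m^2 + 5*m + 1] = -24*m - 4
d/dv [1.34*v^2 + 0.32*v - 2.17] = 2.68*v + 0.32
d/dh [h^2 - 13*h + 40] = 2*h - 13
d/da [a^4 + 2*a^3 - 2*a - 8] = 4*a^3 + 6*a^2 - 2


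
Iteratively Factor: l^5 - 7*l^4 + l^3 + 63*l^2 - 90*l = (l - 3)*(l^4 - 4*l^3 - 11*l^2 + 30*l) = (l - 3)*(l + 3)*(l^3 - 7*l^2 + 10*l) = (l - 3)*(l - 2)*(l + 3)*(l^2 - 5*l) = (l - 5)*(l - 3)*(l - 2)*(l + 3)*(l)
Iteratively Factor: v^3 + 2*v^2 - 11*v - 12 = (v - 3)*(v^2 + 5*v + 4) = (v - 3)*(v + 4)*(v + 1)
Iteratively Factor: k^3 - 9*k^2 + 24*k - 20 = (k - 2)*(k^2 - 7*k + 10) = (k - 5)*(k - 2)*(k - 2)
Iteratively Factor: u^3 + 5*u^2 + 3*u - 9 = (u + 3)*(u^2 + 2*u - 3) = (u - 1)*(u + 3)*(u + 3)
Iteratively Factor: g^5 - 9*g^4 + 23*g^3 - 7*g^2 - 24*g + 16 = (g - 1)*(g^4 - 8*g^3 + 15*g^2 + 8*g - 16) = (g - 1)*(g + 1)*(g^3 - 9*g^2 + 24*g - 16) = (g - 1)^2*(g + 1)*(g^2 - 8*g + 16) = (g - 4)*(g - 1)^2*(g + 1)*(g - 4)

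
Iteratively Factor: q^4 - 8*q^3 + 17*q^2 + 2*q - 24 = (q - 3)*(q^3 - 5*q^2 + 2*q + 8) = (q - 3)*(q + 1)*(q^2 - 6*q + 8) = (q - 4)*(q - 3)*(q + 1)*(q - 2)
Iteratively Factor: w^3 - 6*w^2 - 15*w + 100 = (w - 5)*(w^2 - w - 20) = (w - 5)*(w + 4)*(w - 5)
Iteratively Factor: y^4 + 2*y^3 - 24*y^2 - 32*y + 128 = (y + 4)*(y^3 - 2*y^2 - 16*y + 32) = (y + 4)^2*(y^2 - 6*y + 8) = (y - 2)*(y + 4)^2*(y - 4)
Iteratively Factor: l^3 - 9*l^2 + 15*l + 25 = (l - 5)*(l^2 - 4*l - 5) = (l - 5)*(l + 1)*(l - 5)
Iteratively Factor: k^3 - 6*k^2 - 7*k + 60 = (k + 3)*(k^2 - 9*k + 20) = (k - 4)*(k + 3)*(k - 5)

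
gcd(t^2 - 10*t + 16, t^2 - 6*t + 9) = 1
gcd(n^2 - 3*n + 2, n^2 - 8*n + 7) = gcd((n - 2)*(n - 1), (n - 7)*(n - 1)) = n - 1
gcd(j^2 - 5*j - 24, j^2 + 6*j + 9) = j + 3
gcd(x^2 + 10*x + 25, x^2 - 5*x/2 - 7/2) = 1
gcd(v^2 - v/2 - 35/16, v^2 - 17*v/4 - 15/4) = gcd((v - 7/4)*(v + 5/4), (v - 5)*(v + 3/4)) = 1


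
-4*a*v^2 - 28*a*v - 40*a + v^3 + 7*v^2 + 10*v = (-4*a + v)*(v + 2)*(v + 5)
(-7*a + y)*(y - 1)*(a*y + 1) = -7*a^2*y^2 + 7*a^2*y + a*y^3 - a*y^2 - 7*a*y + 7*a + y^2 - y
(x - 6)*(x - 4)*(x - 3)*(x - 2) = x^4 - 15*x^3 + 80*x^2 - 180*x + 144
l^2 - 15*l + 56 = (l - 8)*(l - 7)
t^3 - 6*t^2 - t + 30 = (t - 5)*(t - 3)*(t + 2)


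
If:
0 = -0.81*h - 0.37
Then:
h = -0.46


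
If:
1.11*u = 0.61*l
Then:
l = 1.81967213114754*u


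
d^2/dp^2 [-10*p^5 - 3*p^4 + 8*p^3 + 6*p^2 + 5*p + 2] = -200*p^3 - 36*p^2 + 48*p + 12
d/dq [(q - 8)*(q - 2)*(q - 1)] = 3*q^2 - 22*q + 26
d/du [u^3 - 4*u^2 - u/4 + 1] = 3*u^2 - 8*u - 1/4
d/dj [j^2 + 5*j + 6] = 2*j + 5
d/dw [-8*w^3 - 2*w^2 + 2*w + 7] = -24*w^2 - 4*w + 2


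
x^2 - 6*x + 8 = (x - 4)*(x - 2)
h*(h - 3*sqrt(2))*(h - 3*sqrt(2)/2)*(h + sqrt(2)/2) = h^4 - 4*sqrt(2)*h^3 + 9*h^2/2 + 9*sqrt(2)*h/2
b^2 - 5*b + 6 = (b - 3)*(b - 2)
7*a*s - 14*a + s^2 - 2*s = (7*a + s)*(s - 2)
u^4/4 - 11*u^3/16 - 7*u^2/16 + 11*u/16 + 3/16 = (u/4 + 1/4)*(u - 3)*(u - 1)*(u + 1/4)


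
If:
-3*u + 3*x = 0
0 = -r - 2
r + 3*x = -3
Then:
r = -2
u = -1/3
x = -1/3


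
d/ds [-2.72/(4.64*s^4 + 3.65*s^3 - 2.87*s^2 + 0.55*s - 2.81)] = (50.4832*s^3 + 29.784*s^2 - 15.6128*s + 1.496)/(4.64*s^4 + 3.65*s^3 - 2.87*s^2 + 0.55*s - 2.81)^2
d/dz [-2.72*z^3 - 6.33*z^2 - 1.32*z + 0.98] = -8.16*z^2 - 12.66*z - 1.32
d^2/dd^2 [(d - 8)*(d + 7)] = 2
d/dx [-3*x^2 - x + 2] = -6*x - 1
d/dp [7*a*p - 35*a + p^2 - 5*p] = 7*a + 2*p - 5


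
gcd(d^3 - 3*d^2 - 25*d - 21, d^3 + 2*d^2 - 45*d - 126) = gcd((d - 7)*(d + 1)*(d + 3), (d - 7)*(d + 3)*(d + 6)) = d^2 - 4*d - 21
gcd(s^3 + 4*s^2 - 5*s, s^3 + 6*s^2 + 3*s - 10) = s^2 + 4*s - 5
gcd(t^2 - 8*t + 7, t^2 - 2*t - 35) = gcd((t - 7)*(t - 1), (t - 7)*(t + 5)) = t - 7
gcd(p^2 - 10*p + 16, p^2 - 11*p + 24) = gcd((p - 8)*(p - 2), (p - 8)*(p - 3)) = p - 8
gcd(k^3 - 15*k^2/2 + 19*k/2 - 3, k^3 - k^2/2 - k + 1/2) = k^2 - 3*k/2 + 1/2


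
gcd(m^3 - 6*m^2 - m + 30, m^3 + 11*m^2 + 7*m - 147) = m - 3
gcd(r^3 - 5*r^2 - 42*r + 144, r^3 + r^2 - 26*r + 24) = r + 6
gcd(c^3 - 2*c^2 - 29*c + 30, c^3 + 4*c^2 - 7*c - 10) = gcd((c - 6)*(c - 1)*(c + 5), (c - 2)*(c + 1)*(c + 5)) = c + 5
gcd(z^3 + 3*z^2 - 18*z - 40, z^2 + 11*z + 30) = z + 5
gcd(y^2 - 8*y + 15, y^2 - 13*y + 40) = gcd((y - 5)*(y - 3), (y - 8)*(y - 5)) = y - 5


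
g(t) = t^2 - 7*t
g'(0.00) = -7.00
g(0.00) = 0.00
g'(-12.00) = -31.00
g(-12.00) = 228.00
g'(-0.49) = -7.98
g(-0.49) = 3.67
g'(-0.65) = -8.30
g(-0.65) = 4.97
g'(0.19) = -6.62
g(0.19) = -1.29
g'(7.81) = 8.62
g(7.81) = 6.33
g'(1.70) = -3.60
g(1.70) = -9.01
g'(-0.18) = -7.36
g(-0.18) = 1.29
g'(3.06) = -0.88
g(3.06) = -12.06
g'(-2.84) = -12.68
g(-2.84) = 27.95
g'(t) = 2*t - 7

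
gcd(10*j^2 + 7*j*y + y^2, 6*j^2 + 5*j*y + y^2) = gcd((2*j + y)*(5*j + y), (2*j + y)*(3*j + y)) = 2*j + y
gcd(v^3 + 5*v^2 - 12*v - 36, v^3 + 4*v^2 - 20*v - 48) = v^2 + 8*v + 12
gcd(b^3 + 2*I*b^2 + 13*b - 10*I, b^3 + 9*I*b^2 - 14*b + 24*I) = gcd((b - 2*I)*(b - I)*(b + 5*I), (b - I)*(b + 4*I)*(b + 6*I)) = b - I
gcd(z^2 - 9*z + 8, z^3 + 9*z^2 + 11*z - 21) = z - 1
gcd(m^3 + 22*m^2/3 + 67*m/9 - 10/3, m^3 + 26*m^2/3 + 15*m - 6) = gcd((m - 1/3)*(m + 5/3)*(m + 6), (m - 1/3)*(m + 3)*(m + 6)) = m^2 + 17*m/3 - 2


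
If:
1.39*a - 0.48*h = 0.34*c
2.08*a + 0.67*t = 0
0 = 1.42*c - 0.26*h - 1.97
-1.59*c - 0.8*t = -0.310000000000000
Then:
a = 0.95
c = 1.67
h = 1.55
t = -2.94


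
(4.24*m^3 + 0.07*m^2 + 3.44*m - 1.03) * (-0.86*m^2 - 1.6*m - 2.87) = -3.6464*m^5 - 6.8442*m^4 - 15.2392*m^3 - 4.8191*m^2 - 8.2248*m + 2.9561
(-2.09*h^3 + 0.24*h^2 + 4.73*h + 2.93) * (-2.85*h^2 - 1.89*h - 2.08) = 5.9565*h^5 + 3.2661*h^4 - 9.5869*h^3 - 17.7894*h^2 - 15.3761*h - 6.0944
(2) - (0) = 2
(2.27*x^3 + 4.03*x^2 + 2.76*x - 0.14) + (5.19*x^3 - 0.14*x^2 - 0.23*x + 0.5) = 7.46*x^3 + 3.89*x^2 + 2.53*x + 0.36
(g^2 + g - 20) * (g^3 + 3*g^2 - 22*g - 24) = g^5 + 4*g^4 - 39*g^3 - 106*g^2 + 416*g + 480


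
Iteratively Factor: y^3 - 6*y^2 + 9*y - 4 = (y - 4)*(y^2 - 2*y + 1) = (y - 4)*(y - 1)*(y - 1)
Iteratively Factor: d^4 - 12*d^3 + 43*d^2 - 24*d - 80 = (d - 5)*(d^3 - 7*d^2 + 8*d + 16) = (d - 5)*(d - 4)*(d^2 - 3*d - 4) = (d - 5)*(d - 4)*(d + 1)*(d - 4)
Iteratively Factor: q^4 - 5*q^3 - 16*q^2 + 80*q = (q)*(q^3 - 5*q^2 - 16*q + 80) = q*(q - 4)*(q^2 - q - 20) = q*(q - 4)*(q + 4)*(q - 5)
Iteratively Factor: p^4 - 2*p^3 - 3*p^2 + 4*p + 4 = (p + 1)*(p^3 - 3*p^2 + 4) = (p - 2)*(p + 1)*(p^2 - p - 2) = (p - 2)*(p + 1)^2*(p - 2)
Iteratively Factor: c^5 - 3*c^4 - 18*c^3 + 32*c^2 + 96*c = (c + 3)*(c^4 - 6*c^3 + 32*c) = c*(c + 3)*(c^3 - 6*c^2 + 32) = c*(c + 2)*(c + 3)*(c^2 - 8*c + 16) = c*(c - 4)*(c + 2)*(c + 3)*(c - 4)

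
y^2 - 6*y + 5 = (y - 5)*(y - 1)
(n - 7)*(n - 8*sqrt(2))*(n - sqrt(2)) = n^3 - 9*sqrt(2)*n^2 - 7*n^2 + 16*n + 63*sqrt(2)*n - 112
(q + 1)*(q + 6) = q^2 + 7*q + 6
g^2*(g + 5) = g^3 + 5*g^2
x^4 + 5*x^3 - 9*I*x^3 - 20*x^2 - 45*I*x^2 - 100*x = x*(x + 5)*(x - 5*I)*(x - 4*I)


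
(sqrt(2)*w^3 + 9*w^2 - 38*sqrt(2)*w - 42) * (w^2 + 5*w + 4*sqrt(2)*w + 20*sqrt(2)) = sqrt(2)*w^5 + 5*sqrt(2)*w^4 + 17*w^4 - 2*sqrt(2)*w^3 + 85*w^3 - 346*w^2 - 10*sqrt(2)*w^2 - 1730*w - 168*sqrt(2)*w - 840*sqrt(2)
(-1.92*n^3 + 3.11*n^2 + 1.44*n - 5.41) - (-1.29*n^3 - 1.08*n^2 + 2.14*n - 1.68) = -0.63*n^3 + 4.19*n^2 - 0.7*n - 3.73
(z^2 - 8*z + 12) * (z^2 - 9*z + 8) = z^4 - 17*z^3 + 92*z^2 - 172*z + 96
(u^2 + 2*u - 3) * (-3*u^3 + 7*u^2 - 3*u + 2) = -3*u^5 + u^4 + 20*u^3 - 25*u^2 + 13*u - 6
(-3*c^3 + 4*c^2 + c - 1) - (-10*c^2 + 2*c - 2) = -3*c^3 + 14*c^2 - c + 1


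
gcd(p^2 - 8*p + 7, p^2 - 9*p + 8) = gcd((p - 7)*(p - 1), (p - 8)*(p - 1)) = p - 1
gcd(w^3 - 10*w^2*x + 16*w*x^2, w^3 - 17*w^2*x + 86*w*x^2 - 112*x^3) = w^2 - 10*w*x + 16*x^2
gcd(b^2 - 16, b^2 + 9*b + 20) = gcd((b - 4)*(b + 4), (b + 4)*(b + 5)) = b + 4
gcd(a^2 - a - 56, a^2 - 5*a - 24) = a - 8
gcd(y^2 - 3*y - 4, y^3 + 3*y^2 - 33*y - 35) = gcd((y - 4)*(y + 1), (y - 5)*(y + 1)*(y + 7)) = y + 1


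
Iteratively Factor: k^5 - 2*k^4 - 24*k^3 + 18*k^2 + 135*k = (k - 5)*(k^4 + 3*k^3 - 9*k^2 - 27*k) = (k - 5)*(k + 3)*(k^3 - 9*k) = k*(k - 5)*(k + 3)*(k^2 - 9) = k*(k - 5)*(k + 3)^2*(k - 3)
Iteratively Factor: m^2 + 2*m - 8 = (m + 4)*(m - 2)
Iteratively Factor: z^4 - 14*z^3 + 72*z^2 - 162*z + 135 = (z - 3)*(z^3 - 11*z^2 + 39*z - 45) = (z - 5)*(z - 3)*(z^2 - 6*z + 9) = (z - 5)*(z - 3)^2*(z - 3)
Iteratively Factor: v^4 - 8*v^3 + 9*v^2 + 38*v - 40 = (v - 1)*(v^3 - 7*v^2 + 2*v + 40) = (v - 4)*(v - 1)*(v^2 - 3*v - 10) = (v - 4)*(v - 1)*(v + 2)*(v - 5)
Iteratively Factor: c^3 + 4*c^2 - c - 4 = (c + 4)*(c^2 - 1) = (c - 1)*(c + 4)*(c + 1)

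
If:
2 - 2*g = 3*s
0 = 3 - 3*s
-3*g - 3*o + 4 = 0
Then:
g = -1/2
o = 11/6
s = 1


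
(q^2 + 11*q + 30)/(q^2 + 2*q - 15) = (q + 6)/(q - 3)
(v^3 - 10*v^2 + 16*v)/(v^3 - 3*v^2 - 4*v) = (-v^2 + 10*v - 16)/(-v^2 + 3*v + 4)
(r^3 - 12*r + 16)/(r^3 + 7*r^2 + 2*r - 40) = (r - 2)/(r + 5)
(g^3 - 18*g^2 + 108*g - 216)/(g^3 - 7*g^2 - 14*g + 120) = (g^2 - 12*g + 36)/(g^2 - g - 20)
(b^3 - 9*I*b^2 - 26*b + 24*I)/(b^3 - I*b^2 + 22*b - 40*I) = (b - 3*I)/(b + 5*I)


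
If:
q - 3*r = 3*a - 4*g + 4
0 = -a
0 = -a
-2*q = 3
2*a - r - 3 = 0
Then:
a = 0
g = -7/8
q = -3/2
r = -3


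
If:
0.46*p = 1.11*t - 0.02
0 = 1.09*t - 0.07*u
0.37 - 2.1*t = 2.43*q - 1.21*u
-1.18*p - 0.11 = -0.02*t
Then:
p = -0.09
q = 0.01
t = -0.02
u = -0.32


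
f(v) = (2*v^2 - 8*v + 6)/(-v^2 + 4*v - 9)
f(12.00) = -1.89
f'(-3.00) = 0.13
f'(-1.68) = 0.26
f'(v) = (2*v - 4)*(2*v^2 - 8*v + 6)/(-v^2 + 4*v - 9)^2 + (4*v - 8)/(-v^2 + 4*v - 9)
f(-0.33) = -0.85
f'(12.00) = -0.02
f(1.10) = 0.07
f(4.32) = -0.84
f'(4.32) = -0.52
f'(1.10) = 0.64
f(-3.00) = -1.60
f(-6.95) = -1.86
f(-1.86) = -1.40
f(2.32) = 0.35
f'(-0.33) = 0.51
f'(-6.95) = 0.03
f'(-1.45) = 0.29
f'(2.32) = -0.29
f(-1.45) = -1.29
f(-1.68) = -1.35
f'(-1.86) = 0.23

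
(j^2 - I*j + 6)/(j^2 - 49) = (j^2 - I*j + 6)/(j^2 - 49)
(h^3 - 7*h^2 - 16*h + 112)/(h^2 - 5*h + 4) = (h^2 - 3*h - 28)/(h - 1)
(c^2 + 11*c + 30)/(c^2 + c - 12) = (c^2 + 11*c + 30)/(c^2 + c - 12)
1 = 1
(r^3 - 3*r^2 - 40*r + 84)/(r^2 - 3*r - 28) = (r^2 + 4*r - 12)/(r + 4)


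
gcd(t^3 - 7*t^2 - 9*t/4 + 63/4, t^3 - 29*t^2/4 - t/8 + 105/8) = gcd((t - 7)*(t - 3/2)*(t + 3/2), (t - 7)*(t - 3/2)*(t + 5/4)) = t^2 - 17*t/2 + 21/2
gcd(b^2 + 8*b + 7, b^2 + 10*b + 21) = b + 7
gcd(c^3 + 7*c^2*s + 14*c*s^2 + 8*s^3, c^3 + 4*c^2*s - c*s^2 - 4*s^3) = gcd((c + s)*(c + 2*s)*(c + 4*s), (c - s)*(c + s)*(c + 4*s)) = c^2 + 5*c*s + 4*s^2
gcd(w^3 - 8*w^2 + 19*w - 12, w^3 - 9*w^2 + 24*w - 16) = w^2 - 5*w + 4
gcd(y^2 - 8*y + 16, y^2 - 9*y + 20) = y - 4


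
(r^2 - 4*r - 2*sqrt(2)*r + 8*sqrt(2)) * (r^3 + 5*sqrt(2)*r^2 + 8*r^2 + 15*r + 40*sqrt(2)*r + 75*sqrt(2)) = r^5 + 4*r^4 + 3*sqrt(2)*r^4 - 37*r^3 + 12*sqrt(2)*r^3 - 140*r^2 - 51*sqrt(2)*r^2 - 180*sqrt(2)*r + 340*r + 1200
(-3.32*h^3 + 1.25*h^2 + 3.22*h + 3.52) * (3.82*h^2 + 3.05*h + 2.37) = -12.6824*h^5 - 5.351*h^4 + 8.2445*h^3 + 26.2299*h^2 + 18.3674*h + 8.3424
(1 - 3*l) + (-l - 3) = -4*l - 2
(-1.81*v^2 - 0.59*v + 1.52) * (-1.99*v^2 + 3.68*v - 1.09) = 3.6019*v^4 - 5.4867*v^3 - 3.2231*v^2 + 6.2367*v - 1.6568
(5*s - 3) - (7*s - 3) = -2*s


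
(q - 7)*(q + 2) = q^2 - 5*q - 14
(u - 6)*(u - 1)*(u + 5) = u^3 - 2*u^2 - 29*u + 30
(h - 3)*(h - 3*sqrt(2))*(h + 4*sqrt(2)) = h^3 - 3*h^2 + sqrt(2)*h^2 - 24*h - 3*sqrt(2)*h + 72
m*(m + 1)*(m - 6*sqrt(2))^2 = m^4 - 12*sqrt(2)*m^3 + m^3 - 12*sqrt(2)*m^2 + 72*m^2 + 72*m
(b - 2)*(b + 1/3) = b^2 - 5*b/3 - 2/3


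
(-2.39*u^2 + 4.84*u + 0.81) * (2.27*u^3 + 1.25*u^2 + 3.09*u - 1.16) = -5.4253*u^5 + 7.9993*u^4 + 0.5036*u^3 + 18.7405*u^2 - 3.1115*u - 0.9396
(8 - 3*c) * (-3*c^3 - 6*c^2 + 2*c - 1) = 9*c^4 - 6*c^3 - 54*c^2 + 19*c - 8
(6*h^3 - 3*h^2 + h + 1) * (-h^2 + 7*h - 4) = -6*h^5 + 45*h^4 - 46*h^3 + 18*h^2 + 3*h - 4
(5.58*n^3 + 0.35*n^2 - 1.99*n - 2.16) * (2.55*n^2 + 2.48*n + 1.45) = 14.229*n^5 + 14.7309*n^4 + 3.8845*n^3 - 9.9357*n^2 - 8.2423*n - 3.132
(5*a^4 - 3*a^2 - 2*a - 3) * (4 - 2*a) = -10*a^5 + 20*a^4 + 6*a^3 - 8*a^2 - 2*a - 12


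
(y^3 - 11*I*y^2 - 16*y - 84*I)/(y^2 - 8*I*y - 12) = (y^2 - 5*I*y + 14)/(y - 2*I)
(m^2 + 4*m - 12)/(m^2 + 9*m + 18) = (m - 2)/(m + 3)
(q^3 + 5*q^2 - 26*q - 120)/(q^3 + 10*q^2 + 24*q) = (q - 5)/q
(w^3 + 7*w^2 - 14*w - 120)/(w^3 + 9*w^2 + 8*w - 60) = (w - 4)/(w - 2)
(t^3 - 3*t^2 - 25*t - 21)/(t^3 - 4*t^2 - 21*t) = (t + 1)/t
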